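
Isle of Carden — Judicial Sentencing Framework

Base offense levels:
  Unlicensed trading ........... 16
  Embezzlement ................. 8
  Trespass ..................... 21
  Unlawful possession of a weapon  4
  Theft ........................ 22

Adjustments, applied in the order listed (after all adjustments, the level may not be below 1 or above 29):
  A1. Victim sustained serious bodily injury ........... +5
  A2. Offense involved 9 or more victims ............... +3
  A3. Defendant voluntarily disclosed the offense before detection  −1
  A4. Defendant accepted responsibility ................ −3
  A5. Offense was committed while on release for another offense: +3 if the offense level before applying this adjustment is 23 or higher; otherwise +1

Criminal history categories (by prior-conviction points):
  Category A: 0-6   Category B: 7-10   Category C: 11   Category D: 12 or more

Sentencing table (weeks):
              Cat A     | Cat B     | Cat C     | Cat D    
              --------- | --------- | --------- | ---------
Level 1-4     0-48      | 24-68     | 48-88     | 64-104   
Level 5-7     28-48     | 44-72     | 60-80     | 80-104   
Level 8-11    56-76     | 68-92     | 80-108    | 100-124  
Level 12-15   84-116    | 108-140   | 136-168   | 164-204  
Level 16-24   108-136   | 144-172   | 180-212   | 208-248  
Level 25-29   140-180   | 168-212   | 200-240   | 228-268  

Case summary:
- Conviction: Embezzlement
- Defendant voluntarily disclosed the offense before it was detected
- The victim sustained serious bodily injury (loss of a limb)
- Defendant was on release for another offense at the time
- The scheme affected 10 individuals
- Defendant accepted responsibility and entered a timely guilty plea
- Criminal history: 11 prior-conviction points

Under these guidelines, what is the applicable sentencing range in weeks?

136-168 weeks

Base offense level for embezzlement: 8.
A1 applies: 8 + 5 = 13.
A2 applies: 13 + 3 = 16.
A3 applies: 16 − 1 = 15.
A4 applies: 15 − 3 = 12.
A5 applies (level before this adjustment is 12 < 23, so +1): 12 + 1 = 13.
Final offense level: 13.
Criminal history: 11 prior points → Category C (11).
Level 13 falls in the 12-15 band.
Grid: Level 12-15 × Category C = 136-168 weeks.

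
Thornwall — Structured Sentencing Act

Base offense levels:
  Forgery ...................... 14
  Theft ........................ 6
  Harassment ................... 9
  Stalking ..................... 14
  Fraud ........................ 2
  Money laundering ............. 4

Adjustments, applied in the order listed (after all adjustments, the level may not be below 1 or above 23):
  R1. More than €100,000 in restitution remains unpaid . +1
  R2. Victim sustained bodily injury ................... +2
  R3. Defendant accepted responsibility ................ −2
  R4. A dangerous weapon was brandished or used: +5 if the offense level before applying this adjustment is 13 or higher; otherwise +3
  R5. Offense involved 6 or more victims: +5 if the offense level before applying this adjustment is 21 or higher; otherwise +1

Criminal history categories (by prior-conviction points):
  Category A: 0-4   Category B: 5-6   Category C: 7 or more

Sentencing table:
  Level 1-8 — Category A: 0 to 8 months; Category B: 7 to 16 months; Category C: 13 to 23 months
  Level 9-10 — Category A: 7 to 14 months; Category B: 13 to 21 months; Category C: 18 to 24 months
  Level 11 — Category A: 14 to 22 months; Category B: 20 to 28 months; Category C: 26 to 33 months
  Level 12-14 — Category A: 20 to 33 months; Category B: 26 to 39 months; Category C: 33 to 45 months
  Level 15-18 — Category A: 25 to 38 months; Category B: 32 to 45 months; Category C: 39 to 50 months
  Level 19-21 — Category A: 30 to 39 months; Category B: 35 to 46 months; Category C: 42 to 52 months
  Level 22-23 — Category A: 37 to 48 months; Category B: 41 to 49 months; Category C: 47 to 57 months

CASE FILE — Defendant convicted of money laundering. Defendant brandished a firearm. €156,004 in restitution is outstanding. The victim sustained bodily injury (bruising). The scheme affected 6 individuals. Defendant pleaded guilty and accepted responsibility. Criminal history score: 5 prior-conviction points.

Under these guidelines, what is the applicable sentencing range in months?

13-21 months

Base offense level for money laundering: 4.
R1 applies: 4 + 1 = 5.
R2 applies: 5 + 2 = 7.
R3 applies: 7 − 2 = 5.
R4 applies (level before this adjustment is 5 < 13, so +3): 5 + 3 = 8.
R5 applies (level before this adjustment is 8 < 21, so +1): 8 + 1 = 9.
Final offense level: 9.
Criminal history: 5 prior points → Category B (5-6).
Level 9 falls in the 9-10 band.
Grid: Level 9-10 × Category B = 13-21 months.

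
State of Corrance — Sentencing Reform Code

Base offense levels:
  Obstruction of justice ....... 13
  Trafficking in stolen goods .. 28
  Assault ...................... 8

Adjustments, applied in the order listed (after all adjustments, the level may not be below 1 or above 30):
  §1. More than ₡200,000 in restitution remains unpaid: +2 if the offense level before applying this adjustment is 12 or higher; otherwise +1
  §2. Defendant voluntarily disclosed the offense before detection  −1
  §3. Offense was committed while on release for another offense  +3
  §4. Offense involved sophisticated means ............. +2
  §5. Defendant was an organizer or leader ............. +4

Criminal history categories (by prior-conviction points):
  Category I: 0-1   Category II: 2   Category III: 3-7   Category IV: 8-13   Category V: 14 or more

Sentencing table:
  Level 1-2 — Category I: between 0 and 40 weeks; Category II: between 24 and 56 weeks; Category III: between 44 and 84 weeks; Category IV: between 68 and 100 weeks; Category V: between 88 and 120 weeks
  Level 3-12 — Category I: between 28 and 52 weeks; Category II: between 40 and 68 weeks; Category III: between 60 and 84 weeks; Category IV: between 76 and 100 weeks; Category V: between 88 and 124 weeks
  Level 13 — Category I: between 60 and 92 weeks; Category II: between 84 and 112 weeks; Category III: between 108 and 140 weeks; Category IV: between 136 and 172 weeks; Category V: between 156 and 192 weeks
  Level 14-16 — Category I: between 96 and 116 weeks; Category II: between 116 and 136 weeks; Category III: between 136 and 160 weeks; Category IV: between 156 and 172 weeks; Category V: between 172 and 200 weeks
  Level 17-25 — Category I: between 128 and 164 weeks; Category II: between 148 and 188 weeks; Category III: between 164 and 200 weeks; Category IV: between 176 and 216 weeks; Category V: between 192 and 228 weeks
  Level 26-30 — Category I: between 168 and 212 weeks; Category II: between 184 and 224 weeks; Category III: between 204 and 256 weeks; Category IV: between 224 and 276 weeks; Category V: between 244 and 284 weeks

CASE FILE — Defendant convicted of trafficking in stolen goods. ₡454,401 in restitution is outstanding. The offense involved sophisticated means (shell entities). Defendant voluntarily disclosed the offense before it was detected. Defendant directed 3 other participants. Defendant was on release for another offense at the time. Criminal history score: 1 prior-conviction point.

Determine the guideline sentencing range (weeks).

168-212 weeks

Base offense level for trafficking in stolen goods: 28.
§1 applies (level before this adjustment is 28 ≥ 12, so +2): 28 + 2 = 30.
§2 applies: 30 − 1 = 29.
§3 applies: 29 + 3 = 32.
§4 applies: 32 + 2 = 34.
§5 applies: 34 + 4 = 38.
Level 38 exceeds the maximum of 30; capped at 30.
Final offense level: 30.
Criminal history: 1 prior point → Category I (0-1).
Level 30 falls in the 26-30 band.
Grid: Level 26-30 × Category I = 168-212 weeks.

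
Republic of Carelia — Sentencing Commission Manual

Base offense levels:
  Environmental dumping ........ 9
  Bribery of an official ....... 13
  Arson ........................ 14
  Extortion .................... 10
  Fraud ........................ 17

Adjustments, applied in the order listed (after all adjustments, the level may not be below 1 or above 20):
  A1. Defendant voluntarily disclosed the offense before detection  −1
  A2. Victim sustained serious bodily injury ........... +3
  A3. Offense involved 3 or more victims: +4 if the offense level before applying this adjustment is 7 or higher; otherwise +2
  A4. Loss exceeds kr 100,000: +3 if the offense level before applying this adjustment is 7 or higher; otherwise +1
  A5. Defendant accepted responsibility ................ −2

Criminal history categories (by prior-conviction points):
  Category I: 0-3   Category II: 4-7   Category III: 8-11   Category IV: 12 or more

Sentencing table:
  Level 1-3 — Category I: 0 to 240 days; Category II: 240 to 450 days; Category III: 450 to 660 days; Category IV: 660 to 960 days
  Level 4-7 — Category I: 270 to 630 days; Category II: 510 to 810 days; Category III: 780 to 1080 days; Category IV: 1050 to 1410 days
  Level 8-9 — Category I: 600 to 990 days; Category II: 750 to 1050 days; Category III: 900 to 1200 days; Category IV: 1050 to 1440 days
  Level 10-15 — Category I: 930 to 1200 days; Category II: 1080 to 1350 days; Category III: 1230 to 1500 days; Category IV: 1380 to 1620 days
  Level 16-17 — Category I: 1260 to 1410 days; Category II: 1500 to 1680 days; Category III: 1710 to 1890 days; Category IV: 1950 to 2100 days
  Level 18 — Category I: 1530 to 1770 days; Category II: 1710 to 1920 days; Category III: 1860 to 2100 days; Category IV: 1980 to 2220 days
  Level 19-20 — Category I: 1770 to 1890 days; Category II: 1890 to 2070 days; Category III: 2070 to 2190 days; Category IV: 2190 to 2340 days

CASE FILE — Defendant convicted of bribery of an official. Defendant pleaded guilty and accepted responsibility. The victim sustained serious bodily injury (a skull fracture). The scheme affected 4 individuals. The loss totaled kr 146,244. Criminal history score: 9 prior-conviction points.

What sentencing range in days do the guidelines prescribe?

2070-2190 days

Base offense level for bribery of an official: 13.
A1 does not apply.
A2 applies: 13 + 3 = 16.
A3 applies (level before this adjustment is 16 ≥ 7, so +4): 16 + 4 = 20.
A4 applies (level before this adjustment is 20 ≥ 7, so +3): 20 + 3 = 23.
A5 applies: 23 − 2 = 21.
Level 21 exceeds the maximum of 20; capped at 20.
Final offense level: 20.
Criminal history: 9 prior points → Category III (8-11).
Level 20 falls in the 19-20 band.
Grid: Level 19-20 × Category III = 2070-2190 days.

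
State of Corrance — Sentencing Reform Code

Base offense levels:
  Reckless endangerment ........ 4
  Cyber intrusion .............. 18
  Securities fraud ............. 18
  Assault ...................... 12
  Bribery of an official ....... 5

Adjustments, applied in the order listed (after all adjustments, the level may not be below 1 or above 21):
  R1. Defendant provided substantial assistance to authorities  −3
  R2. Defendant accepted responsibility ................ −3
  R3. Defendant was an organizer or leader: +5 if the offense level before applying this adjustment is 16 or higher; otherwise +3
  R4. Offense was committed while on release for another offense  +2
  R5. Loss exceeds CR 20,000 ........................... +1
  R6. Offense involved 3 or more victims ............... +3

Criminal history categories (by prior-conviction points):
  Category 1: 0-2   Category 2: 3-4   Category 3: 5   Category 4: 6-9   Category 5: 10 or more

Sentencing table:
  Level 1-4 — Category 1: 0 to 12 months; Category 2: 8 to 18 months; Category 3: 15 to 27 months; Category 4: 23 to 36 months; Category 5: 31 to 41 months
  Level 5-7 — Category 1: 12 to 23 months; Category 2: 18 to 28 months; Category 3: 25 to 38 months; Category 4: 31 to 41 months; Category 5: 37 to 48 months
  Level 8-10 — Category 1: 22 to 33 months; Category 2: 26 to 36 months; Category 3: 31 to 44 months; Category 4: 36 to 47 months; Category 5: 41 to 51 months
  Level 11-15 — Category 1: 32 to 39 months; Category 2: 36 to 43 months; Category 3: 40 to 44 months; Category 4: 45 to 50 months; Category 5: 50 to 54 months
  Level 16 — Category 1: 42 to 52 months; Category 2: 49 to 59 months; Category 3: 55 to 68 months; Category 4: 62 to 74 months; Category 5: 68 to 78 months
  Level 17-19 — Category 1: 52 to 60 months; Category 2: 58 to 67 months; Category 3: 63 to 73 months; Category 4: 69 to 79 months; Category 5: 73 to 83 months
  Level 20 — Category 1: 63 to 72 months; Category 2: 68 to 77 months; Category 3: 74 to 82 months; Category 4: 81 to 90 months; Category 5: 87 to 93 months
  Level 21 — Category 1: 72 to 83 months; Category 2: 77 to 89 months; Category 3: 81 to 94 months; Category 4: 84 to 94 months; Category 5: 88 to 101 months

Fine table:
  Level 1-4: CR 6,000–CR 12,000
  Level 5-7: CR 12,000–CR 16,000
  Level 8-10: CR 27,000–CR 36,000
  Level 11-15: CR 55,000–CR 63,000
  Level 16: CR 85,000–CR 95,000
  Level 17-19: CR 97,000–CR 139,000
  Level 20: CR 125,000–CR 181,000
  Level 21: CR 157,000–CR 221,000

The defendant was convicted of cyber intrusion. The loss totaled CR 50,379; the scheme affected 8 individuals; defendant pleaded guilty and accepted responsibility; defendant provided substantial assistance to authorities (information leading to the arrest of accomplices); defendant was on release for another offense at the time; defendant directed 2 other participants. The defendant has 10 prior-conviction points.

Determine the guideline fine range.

Base offense level for cyber intrusion: 18.
R1 applies: 18 − 3 = 15.
R2 applies: 15 − 3 = 12.
R3 applies (level before this adjustment is 12 < 16, so +3): 12 + 3 = 15.
R4 applies: 15 + 2 = 17.
R5 applies: 17 + 1 = 18.
R6 applies: 18 + 3 = 21.
Final offense level: 21.
Level 21 falls in the 21 band.
Fine table: Level 21 → CR 157,000–CR 221,000.

CR 157,000–CR 221,000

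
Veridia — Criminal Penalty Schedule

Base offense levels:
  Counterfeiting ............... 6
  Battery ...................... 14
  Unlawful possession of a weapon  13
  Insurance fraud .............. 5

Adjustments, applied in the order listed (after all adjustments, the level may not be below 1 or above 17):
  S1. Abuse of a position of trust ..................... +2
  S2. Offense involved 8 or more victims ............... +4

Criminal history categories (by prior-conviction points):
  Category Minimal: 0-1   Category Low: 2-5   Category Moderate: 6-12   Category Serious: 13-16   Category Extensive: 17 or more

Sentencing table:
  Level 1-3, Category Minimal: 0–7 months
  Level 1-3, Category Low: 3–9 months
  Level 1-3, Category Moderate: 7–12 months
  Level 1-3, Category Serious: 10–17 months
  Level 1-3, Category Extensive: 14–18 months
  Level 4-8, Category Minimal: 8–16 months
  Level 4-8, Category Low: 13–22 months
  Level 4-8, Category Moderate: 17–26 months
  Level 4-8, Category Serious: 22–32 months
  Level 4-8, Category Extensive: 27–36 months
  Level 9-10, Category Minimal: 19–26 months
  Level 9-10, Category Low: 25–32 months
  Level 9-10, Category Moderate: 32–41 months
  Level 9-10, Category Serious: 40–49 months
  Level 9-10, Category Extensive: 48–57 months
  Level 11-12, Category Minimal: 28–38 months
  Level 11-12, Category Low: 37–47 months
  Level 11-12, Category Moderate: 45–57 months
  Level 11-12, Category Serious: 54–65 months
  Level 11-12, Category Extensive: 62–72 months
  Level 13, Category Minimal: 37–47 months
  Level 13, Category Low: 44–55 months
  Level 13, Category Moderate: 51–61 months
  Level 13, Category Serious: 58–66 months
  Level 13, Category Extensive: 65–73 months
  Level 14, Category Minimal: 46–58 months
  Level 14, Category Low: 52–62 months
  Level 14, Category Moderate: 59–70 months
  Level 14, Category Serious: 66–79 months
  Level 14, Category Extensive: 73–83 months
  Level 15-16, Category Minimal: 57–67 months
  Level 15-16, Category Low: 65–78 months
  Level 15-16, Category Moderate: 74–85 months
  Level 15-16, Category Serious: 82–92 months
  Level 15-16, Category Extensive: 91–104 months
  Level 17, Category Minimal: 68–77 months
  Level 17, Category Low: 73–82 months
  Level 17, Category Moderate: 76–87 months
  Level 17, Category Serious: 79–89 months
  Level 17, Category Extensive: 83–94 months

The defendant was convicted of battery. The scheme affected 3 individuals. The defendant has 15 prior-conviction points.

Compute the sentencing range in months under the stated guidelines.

66-79 months

Base offense level for battery: 14.
Final offense level: 14.
Criminal history: 15 prior points → Category Serious (13-16).
Level 14 falls in the 14 band.
Grid: Level 14 × Category Serious = 66-79 months.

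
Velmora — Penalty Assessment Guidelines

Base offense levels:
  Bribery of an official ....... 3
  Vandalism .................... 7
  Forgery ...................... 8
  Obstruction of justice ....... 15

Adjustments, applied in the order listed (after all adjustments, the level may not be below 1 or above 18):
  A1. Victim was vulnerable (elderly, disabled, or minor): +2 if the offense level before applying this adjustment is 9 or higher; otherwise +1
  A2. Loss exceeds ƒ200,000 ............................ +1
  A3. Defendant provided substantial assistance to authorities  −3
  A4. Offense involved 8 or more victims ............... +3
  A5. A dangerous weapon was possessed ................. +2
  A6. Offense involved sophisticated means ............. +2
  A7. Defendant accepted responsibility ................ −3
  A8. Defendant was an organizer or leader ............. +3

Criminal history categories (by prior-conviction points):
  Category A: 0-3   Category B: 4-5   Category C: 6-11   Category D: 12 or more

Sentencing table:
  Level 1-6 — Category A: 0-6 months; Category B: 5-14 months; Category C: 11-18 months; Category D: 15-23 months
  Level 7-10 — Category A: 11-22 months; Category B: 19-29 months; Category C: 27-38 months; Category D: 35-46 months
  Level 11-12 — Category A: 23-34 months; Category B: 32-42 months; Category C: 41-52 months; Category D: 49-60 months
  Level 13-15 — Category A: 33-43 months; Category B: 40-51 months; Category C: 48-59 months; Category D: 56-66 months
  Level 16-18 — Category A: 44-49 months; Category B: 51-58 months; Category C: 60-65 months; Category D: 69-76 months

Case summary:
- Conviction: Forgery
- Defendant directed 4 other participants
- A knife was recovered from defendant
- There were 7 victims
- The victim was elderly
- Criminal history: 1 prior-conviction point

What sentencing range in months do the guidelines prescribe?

33-43 months

Base offense level for forgery: 8.
A1 applies (level before this adjustment is 8 < 9, so +1): 8 + 1 = 9.
A2 does not apply.
A3 does not apply.
A4 does not apply.
A5 applies: 9 + 2 = 11.
A6 does not apply.
A8 applies: 11 + 3 = 14.
Final offense level: 14.
Criminal history: 1 prior point → Category A (0-3).
Level 14 falls in the 13-15 band.
Grid: Level 13-15 × Category A = 33-43 months.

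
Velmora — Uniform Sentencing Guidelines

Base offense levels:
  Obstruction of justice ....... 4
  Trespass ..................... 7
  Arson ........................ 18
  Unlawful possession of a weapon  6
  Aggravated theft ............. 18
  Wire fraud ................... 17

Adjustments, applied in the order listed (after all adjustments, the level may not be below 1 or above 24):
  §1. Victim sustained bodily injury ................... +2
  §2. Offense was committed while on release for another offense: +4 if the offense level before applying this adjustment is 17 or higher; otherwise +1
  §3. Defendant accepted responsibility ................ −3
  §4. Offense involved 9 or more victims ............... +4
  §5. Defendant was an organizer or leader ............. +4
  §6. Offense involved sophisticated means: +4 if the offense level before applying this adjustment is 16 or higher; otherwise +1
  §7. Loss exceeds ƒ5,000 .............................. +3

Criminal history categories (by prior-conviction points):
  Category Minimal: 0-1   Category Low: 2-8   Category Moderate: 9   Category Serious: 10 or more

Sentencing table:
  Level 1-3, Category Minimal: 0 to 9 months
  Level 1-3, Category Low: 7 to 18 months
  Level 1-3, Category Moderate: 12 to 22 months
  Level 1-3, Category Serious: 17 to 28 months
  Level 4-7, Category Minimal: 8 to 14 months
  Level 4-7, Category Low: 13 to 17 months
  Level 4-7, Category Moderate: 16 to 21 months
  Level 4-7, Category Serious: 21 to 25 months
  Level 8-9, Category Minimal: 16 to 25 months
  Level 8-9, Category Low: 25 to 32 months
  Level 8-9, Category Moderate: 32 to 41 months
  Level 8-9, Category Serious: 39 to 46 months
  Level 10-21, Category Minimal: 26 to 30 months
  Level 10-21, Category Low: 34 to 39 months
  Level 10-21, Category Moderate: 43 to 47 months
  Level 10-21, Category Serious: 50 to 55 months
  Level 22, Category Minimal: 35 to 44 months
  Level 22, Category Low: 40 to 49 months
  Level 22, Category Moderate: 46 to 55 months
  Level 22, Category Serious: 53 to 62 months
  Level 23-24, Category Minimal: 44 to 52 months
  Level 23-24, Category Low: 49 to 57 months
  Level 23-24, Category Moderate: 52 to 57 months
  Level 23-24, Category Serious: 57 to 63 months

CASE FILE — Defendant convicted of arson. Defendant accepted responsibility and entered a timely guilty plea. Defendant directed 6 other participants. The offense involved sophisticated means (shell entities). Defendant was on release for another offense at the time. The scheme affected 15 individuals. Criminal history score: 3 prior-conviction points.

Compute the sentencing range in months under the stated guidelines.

49-57 months

Base offense level for arson: 18.
§1 does not apply.
§2 applies (level before this adjustment is 18 ≥ 17, so +4): 18 + 4 = 22.
§3 applies: 22 − 3 = 19.
§4 applies: 19 + 4 = 23.
§5 applies: 23 + 4 = 27.
§6 applies (level before this adjustment is 27 ≥ 16, so +4): 27 + 4 = 31.
Level 31 exceeds the maximum of 24; capped at 24.
Final offense level: 24.
Criminal history: 3 prior points → Category Low (2-8).
Level 24 falls in the 23-24 band.
Grid: Level 23-24 × Category Low = 49-57 months.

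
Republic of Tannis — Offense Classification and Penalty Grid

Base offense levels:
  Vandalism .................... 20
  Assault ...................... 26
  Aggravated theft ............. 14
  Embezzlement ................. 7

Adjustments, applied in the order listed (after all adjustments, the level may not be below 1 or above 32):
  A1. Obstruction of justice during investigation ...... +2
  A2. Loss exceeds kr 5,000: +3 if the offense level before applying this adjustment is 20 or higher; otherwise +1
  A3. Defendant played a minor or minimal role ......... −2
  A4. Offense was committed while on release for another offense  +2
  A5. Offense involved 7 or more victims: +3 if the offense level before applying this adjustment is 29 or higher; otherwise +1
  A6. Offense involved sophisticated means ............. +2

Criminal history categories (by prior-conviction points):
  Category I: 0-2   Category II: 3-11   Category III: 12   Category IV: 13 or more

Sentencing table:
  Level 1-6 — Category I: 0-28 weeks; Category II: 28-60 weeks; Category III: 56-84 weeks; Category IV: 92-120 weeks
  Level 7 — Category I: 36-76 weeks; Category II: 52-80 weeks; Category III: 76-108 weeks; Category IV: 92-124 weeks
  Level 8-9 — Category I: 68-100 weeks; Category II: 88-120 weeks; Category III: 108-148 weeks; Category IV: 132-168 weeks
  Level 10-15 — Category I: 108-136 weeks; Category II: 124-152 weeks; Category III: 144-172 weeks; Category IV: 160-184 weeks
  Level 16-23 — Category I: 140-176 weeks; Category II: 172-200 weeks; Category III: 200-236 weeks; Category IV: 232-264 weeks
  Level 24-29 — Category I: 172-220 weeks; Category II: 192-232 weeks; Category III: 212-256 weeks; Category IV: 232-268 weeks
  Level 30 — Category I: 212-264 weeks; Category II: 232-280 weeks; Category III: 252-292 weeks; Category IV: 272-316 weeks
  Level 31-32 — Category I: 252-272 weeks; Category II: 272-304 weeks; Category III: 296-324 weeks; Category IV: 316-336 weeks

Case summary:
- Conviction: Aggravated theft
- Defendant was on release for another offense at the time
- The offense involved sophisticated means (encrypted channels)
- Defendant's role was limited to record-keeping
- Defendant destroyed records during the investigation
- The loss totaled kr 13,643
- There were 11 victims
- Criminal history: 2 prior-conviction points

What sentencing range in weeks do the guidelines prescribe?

140-176 weeks

Base offense level for aggravated theft: 14.
A1 applies: 14 + 2 = 16.
A2 applies (level before this adjustment is 16 < 20, so +1): 16 + 1 = 17.
A3 applies: 17 − 2 = 15.
A4 applies: 15 + 2 = 17.
A5 applies (level before this adjustment is 17 < 29, so +1): 17 + 1 = 18.
A6 applies: 18 + 2 = 20.
Final offense level: 20.
Criminal history: 2 prior points → Category I (0-2).
Level 20 falls in the 16-23 band.
Grid: Level 16-23 × Category I = 140-176 weeks.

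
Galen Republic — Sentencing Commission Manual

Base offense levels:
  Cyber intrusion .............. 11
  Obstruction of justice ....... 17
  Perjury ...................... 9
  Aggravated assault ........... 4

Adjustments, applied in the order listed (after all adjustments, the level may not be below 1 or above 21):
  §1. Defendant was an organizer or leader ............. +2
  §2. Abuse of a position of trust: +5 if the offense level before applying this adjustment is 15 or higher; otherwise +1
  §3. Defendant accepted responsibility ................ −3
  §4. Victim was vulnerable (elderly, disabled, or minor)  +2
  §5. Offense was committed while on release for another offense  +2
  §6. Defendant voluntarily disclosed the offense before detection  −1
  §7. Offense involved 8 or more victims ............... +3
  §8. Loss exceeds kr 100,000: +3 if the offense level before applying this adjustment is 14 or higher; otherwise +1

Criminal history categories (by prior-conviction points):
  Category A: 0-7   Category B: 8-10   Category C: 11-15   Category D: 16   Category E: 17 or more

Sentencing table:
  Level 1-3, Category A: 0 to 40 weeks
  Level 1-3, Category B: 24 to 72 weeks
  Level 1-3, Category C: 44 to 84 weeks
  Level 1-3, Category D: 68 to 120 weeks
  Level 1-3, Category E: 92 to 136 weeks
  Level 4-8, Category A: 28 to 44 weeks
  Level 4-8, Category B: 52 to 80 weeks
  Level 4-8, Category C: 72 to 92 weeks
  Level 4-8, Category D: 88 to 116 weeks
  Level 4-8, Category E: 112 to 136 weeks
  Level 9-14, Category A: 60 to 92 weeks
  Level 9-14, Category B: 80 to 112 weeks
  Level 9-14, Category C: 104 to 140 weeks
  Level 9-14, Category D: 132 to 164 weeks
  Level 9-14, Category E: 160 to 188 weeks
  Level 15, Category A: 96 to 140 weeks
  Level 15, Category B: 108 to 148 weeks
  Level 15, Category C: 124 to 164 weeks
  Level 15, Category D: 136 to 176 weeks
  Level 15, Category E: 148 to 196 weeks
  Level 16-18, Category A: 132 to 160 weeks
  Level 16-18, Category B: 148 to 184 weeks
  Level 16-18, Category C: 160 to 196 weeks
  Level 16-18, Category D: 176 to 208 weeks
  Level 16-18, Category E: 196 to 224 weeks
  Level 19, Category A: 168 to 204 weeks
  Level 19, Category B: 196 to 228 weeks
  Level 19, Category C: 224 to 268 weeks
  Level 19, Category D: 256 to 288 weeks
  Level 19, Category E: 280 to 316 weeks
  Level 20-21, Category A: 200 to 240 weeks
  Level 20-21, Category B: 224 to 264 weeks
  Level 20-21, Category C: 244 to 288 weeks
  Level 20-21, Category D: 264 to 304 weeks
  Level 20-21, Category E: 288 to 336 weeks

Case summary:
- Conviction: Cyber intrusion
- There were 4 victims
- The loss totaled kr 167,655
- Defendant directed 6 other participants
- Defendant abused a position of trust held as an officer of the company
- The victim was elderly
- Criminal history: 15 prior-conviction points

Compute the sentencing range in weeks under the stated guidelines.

224-268 weeks

Base offense level for cyber intrusion: 11.
§1 applies: 11 + 2 = 13.
§2 applies (level before this adjustment is 13 < 15, so +1): 13 + 1 = 14.
§4 applies: 14 + 2 = 16.
§6 does not apply.
§7 does not apply.
§8 applies (level before this adjustment is 16 ≥ 14, so +3): 16 + 3 = 19.
Final offense level: 19.
Criminal history: 15 prior points → Category C (11-15).
Level 19 falls in the 19 band.
Grid: Level 19 × Category C = 224-268 weeks.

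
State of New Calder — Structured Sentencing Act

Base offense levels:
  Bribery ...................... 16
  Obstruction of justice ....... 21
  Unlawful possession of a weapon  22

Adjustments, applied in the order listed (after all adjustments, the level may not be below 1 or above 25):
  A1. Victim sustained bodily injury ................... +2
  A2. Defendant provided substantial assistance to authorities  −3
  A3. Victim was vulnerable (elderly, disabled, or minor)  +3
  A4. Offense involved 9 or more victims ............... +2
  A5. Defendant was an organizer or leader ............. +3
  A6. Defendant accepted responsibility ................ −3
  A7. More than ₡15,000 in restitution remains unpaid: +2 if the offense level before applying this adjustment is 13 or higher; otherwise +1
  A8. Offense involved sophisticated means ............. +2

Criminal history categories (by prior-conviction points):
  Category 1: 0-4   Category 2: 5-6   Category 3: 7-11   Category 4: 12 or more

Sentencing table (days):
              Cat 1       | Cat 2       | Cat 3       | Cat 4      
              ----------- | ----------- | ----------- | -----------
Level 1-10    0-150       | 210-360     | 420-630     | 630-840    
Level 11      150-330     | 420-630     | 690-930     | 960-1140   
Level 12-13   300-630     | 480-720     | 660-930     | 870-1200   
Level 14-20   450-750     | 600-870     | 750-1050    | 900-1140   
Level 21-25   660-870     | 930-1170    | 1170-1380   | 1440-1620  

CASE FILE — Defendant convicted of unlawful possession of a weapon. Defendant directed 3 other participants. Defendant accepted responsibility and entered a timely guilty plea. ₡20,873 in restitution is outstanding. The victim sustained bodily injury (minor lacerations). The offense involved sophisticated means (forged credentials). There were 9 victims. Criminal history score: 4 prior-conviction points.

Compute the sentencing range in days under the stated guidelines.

660-870 days

Base offense level for unlawful possession of a weapon: 22.
A1 applies: 22 + 2 = 24.
A4 applies: 24 + 2 = 26.
A5 applies: 26 + 3 = 29.
A6 applies: 29 − 3 = 26.
A7 applies (level before this adjustment is 26 ≥ 13, so +2): 26 + 2 = 28.
A8 applies: 28 + 2 = 30.
Level 30 exceeds the maximum of 25; capped at 25.
Final offense level: 25.
Criminal history: 4 prior points → Category 1 (0-4).
Level 25 falls in the 21-25 band.
Grid: Level 21-25 × Category 1 = 660-870 days.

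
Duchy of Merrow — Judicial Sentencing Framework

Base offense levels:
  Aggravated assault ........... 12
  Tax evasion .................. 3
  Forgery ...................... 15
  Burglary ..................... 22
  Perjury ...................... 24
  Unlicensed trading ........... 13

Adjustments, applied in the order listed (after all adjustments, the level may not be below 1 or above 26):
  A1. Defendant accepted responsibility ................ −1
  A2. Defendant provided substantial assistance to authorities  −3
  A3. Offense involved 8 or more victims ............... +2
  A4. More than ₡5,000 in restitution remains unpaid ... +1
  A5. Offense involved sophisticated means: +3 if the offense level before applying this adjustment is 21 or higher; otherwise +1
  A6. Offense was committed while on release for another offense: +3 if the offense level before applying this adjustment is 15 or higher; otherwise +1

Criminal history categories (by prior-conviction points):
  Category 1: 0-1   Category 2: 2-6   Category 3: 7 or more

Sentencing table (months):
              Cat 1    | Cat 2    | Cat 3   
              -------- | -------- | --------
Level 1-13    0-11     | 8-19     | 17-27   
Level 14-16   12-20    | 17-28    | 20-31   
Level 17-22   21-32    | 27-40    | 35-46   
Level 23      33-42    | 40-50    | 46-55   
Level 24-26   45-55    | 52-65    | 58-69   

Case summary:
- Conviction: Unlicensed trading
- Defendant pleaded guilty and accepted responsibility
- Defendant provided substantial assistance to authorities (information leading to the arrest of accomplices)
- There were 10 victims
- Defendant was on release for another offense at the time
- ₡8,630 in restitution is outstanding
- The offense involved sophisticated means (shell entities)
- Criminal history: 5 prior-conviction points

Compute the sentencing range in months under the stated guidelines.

17-28 months

Base offense level for unlicensed trading: 13.
A1 applies: 13 − 1 = 12.
A2 applies: 12 − 3 = 9.
A3 applies: 9 + 2 = 11.
A4 applies: 11 + 1 = 12.
A5 applies (level before this adjustment is 12 < 21, so +1): 12 + 1 = 13.
A6 applies (level before this adjustment is 13 < 15, so +1): 13 + 1 = 14.
Final offense level: 14.
Criminal history: 5 prior points → Category 2 (2-6).
Level 14 falls in the 14-16 band.
Grid: Level 14-16 × Category 2 = 17-28 months.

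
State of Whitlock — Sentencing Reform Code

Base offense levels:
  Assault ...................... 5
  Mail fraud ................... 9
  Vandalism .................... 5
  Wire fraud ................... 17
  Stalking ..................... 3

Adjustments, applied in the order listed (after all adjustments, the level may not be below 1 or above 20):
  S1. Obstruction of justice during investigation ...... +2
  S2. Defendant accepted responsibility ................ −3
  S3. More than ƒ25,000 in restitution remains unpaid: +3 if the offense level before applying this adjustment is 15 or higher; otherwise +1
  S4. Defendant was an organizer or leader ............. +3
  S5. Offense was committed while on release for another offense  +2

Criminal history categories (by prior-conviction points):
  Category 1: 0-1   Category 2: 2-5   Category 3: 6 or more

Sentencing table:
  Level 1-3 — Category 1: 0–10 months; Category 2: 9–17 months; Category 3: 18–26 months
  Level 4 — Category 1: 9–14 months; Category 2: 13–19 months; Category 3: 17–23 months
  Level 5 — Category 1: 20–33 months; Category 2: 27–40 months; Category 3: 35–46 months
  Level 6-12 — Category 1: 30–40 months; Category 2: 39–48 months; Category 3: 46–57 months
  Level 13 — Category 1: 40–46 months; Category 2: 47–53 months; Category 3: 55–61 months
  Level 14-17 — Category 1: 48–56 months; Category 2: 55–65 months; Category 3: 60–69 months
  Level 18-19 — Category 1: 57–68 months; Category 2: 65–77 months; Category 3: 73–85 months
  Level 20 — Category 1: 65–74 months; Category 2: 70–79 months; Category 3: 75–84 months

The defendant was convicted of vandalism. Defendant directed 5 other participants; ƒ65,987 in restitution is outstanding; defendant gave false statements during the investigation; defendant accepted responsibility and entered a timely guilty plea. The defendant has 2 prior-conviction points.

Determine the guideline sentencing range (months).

39-48 months

Base offense level for vandalism: 5.
S1 applies: 5 + 2 = 7.
S2 applies: 7 − 3 = 4.
S3 applies (level before this adjustment is 4 < 15, so +1): 4 + 1 = 5.
S4 applies: 5 + 3 = 8.
S5 does not apply.
Final offense level: 8.
Criminal history: 2 prior points → Category 2 (2-5).
Level 8 falls in the 6-12 band.
Grid: Level 6-12 × Category 2 = 39-48 months.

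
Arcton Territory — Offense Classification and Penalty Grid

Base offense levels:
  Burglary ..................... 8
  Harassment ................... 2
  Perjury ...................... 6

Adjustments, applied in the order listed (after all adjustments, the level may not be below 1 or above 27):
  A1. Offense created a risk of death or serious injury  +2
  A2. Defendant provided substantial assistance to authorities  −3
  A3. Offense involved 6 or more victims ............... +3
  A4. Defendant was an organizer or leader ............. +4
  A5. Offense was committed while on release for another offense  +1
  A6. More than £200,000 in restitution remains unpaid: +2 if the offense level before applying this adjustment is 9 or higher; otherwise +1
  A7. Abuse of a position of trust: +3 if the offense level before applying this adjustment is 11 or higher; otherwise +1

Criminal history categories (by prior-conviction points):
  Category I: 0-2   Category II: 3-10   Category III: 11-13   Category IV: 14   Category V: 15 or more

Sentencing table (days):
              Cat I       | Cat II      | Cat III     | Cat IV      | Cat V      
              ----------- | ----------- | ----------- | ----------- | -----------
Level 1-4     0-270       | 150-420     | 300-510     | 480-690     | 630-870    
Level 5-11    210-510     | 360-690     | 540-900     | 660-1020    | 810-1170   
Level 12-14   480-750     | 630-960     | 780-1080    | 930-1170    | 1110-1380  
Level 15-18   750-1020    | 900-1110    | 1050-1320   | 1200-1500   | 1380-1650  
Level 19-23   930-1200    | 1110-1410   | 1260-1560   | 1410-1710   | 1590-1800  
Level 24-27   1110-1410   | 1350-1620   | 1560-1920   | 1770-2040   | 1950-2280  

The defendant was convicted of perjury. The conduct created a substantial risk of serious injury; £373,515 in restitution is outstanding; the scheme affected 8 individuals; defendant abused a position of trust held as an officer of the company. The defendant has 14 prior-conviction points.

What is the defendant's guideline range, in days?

Base offense level for perjury: 6.
A1 applies: 6 + 2 = 8.
A2 does not apply.
A3 applies: 8 + 3 = 11.
A4 does not apply.
A5 does not apply.
A6 applies (level before this adjustment is 11 ≥ 9, so +2): 11 + 2 = 13.
A7 applies (level before this adjustment is 13 ≥ 11, so +3): 13 + 3 = 16.
Final offense level: 16.
Criminal history: 14 prior points → Category IV (14).
Level 16 falls in the 15-18 band.
Grid: Level 15-18 × Category IV = 1200-1500 days.

1200-1500 days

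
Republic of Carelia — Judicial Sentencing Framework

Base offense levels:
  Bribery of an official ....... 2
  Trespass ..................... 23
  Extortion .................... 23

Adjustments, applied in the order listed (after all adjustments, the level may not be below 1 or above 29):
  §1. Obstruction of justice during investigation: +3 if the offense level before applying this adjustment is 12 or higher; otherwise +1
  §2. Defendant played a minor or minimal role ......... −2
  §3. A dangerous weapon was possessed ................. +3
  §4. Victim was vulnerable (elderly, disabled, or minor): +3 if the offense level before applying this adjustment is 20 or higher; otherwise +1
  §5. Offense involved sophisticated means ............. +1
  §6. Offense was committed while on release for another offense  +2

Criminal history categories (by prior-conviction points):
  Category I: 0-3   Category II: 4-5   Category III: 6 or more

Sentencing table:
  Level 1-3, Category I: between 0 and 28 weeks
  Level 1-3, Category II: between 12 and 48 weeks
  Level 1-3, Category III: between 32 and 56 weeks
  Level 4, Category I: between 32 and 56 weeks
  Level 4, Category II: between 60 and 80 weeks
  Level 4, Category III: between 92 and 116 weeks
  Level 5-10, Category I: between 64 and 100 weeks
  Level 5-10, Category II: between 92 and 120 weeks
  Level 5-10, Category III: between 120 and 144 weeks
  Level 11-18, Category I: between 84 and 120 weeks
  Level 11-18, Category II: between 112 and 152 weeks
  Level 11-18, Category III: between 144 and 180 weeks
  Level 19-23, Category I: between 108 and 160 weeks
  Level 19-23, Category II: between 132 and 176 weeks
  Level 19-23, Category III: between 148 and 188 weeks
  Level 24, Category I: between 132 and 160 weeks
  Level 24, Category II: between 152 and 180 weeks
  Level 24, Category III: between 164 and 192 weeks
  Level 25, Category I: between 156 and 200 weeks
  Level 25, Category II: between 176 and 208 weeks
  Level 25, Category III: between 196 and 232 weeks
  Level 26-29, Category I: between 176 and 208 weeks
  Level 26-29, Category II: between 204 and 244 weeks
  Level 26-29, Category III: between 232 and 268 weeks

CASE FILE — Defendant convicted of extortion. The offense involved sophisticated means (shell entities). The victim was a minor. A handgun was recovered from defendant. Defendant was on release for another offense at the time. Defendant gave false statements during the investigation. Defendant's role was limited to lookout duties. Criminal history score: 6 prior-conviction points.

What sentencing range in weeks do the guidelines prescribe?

Base offense level for extortion: 23.
§1 applies (level before this adjustment is 23 ≥ 12, so +3): 23 + 3 = 26.
§2 applies: 26 − 2 = 24.
§3 applies: 24 + 3 = 27.
§4 applies (level before this adjustment is 27 ≥ 20, so +3): 27 + 3 = 30.
§5 applies: 30 + 1 = 31.
§6 applies: 31 + 2 = 33.
Level 33 exceeds the maximum of 29; capped at 29.
Final offense level: 29.
Criminal history: 6 prior points → Category III (6+).
Level 29 falls in the 26-29 band.
Grid: Level 26-29 × Category III = 232-268 weeks.

232-268 weeks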